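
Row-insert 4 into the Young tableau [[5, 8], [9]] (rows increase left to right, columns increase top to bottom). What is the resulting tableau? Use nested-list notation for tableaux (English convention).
[[4, 8], [5], [9]]

In row 1, 4 replaces 5 (the leftmost entry greater than 4); 5 is bumped to row 2. In row 2, 5 replaces 9 (the leftmost entry greater than 5); 9 is bumped to row 3. 9 starts a new row 3. The new tableau is [[4, 8], [5], [9]].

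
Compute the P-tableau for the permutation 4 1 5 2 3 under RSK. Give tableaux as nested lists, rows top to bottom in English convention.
Insert 4: appended to row 1. P = [[4]].
Insert 1: 1 bumps 4 from row 1; 4 starts row 2. P = [[1], [4]].
Insert 5: appended to row 1. P = [[1, 5], [4]].
Insert 2: 2 bumps 5 from row 1; 5 appends to row 2. P = [[1, 2], [4, 5]].
Insert 3: appended to row 1. P = [[1, 2, 3], [4, 5]].

So P = [[1, 2, 3], [4, 5]].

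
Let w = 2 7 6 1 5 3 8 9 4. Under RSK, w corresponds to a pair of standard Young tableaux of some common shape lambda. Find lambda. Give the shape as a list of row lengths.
[4, 3, 1, 1]

Row-insert each entry into an empty tableau.

After inserting 2: P = [[2]].
After inserting 7: P = [[2, 7]].
After inserting 6: P = [[2, 6], [7]].
After inserting 1: P = [[1, 6], [2], [7]].
After inserting 5: P = [[1, 5], [2, 6], [7]].
After inserting 3: P = [[1, 3], [2, 5], [6], [7]].
After inserting 8: P = [[1, 3, 8], [2, 5], [6], [7]].
After inserting 9: P = [[1, 3, 8, 9], [2, 5], [6], [7]].
After inserting 4: P = [[1, 3, 4, 9], [2, 5, 8], [6], [7]].

The final insertion tableau P = [[1, 3, 4, 9], [2, 5, 8], [6], [7]] has shape [4, 3, 1, 1].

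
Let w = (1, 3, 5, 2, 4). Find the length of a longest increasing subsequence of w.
3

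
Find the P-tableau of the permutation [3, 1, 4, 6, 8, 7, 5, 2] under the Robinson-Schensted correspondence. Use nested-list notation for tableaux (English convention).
P = [[1, 2, 5, 7], [3, 4], [6], [8]]

Insert 3: appended to row 1. P = [[3]].
Insert 1: 1 bumps 3 from row 1; 3 starts row 2. P = [[1], [3]].
Insert 4: appended to row 1. P = [[1, 4], [3]].
Insert 6: appended to row 1. P = [[1, 4, 6], [3]].
Insert 8: appended to row 1. P = [[1, 4, 6, 8], [3]].
Insert 7: 7 bumps 8 from row 1; 8 appends to row 2. P = [[1, 4, 6, 7], [3, 8]].
Insert 5: 5 bumps 6 from row 1; 6 bumps 8 from row 2; 8 starts row 3. P = [[1, 4, 5, 7], [3, 6], [8]].
Insert 2: 2 bumps 4 from row 1; 4 bumps 6 from row 2; 6 bumps 8 from row 3; 8 starts row 4. P = [[1, 2, 5, 7], [3, 4], [6], [8]].

So P = [[1, 2, 5, 7], [3, 4], [6], [8]].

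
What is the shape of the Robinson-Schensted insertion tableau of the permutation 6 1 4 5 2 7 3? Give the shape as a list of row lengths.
Row-insert each entry into an empty tableau.

After inserting 6: P = [[6]].
After inserting 1: P = [[1], [6]].
After inserting 4: P = [[1, 4], [6]].
After inserting 5: P = [[1, 4, 5], [6]].
After inserting 2: P = [[1, 2, 5], [4], [6]].
After inserting 7: P = [[1, 2, 5, 7], [4], [6]].
After inserting 3: P = [[1, 2, 3, 7], [4, 5], [6]].

The final insertion tableau P = [[1, 2, 3, 7], [4, 5], [6]] has shape [4, 2, 1].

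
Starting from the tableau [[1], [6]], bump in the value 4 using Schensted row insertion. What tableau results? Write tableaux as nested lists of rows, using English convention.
[[1, 4], [6]]

4 is larger than every entry of row 1, so it is appended to row 1. The new tableau is [[1, 4], [6]].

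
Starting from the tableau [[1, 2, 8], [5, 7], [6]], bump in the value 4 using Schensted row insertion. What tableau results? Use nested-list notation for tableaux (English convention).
[[1, 2, 4], [5, 7, 8], [6]]

In row 1, 4 replaces 8 (the leftmost entry greater than 4); 8 is bumped to row 2. 8 is appended to row 2. The new tableau is [[1, 2, 4], [5, 7, 8], [6]].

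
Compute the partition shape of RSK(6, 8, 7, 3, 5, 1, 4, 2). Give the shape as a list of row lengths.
[2, 2, 2, 1, 1]

RSK row insertion gives P = [[1, 2], [3, 4], [5, 7], [6], [8]], which has shape [2, 2, 2, 1, 1].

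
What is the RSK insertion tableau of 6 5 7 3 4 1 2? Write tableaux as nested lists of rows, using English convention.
P = [[1, 2], [3, 4], [5, 7], [6]]

After inserting 6: P = [[6]].
After inserting 5: P = [[5], [6]].
After inserting 7: P = [[5, 7], [6]].
After inserting 3: P = [[3, 7], [5], [6]].
After inserting 4: P = [[3, 4], [5, 7], [6]].
After inserting 1: P = [[1, 4], [3, 7], [5], [6]].
After inserting 2: P = [[1, 2], [3, 4], [5, 7], [6]].

So P = [[1, 2], [3, 4], [5, 7], [6]].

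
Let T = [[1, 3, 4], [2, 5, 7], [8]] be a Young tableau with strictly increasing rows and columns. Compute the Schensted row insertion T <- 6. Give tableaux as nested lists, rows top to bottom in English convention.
[[1, 3, 4, 6], [2, 5, 7], [8]]

6 is larger than every entry of row 1, so it is appended to row 1. The new tableau is [[1, 3, 4, 6], [2, 5, 7], [8]].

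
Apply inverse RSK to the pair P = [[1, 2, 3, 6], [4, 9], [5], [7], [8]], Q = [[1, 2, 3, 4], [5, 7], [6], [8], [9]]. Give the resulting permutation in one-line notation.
1 2 8 9 7 5 6 4 3

Reverse the RSK construction: for i from n down to 1, find the cell of Q containing i, remove the entry at that cell from P, and reverse-bump it up through P; the value ejected from row 1 is w(i).

Step i=9: Q has 9 at row 5, column 1; remove 8 from row 5 of P and reverse-bump: 8 enters row 4 and ejects 7; 7 enters row 3 and ejects 5; 5 enters row 2 and ejects 4; 4 enters row 1 and ejects 3. So w(9) = 3. P is now [[1, 2, 4, 6], [5, 9], [7], [8]].
Step i=8: Q has 8 at row 4, column 1; remove 8 from row 4 of P and reverse-bump: 8 enters row 3 and ejects 7; 7 enters row 2 and ejects 5; 5 enters row 1 and ejects 4. So w(8) = 4. P is now [[1, 2, 5, 6], [7, 9], [8]].
Step i=7: Q has 7 at row 2, column 2; remove 9 from row 2 of P and reverse-bump: 9 enters row 1 and ejects 6. So w(7) = 6. P is now [[1, 2, 5, 9], [7], [8]].
Step i=6: Q has 6 at row 3, column 1; remove 8 from row 3 of P and reverse-bump: 8 enters row 2 and ejects 7; 7 enters row 1 and ejects 5. So w(6) = 5. P is now [[1, 2, 7, 9], [8]].
Step i=5: Q has 5 at row 2, column 1; remove 8 from row 2 of P and reverse-bump: 8 enters row 1 and ejects 7. So w(5) = 7. P is now [[1, 2, 8, 9]].
Step i=4: Q has 4 at row 1, column 4; remove that cell from P, ejecting 9. So w(4) = 9. P is now [[1, 2, 8]].
Step i=3: Q has 3 at row 1, column 3; remove that cell from P, ejecting 8. So w(3) = 8. P is now [[1, 2]].
Step i=2: Q has 2 at row 1, column 2; remove that cell from P, ejecting 2. So w(2) = 2. P is now [[1]].
Step i=1: Q has 1 at row 1, column 1; remove that cell from P, ejecting 1. So w(1) = 1. P is now [].

So w = 1 2 8 9 7 5 6 4 3.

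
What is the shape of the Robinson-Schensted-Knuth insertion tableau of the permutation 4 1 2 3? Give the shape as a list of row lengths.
Row-insert each entry into an empty tableau.

After inserting 4: P = [[4]].
After inserting 1: P = [[1], [4]].
After inserting 2: P = [[1, 2], [4]].
After inserting 3: P = [[1, 2, 3], [4]].

The final insertion tableau P = [[1, 2, 3], [4]] has shape [3, 1].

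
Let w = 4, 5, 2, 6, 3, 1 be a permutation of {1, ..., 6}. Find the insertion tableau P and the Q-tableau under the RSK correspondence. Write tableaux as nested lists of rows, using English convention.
P = [[1, 3, 6], [2, 5], [4]], Q = [[1, 2, 4], [3, 5], [6]]

Insert each entry of the permutation into P by Schensted row insertion, recording in Q the position of each new cell.

After inserting 4: P = [[4]].
After inserting 5: P = [[4, 5]].
After inserting 2: P = [[2, 5], [4]].
After inserting 6: P = [[2, 5, 6], [4]].
After inserting 3: P = [[2, 3, 6], [4, 5]].
After inserting 1: P = [[1, 3, 6], [2, 5], [4]].

So P = [[1, 3, 6], [2, 5], [4]], Q = [[1, 2, 4], [3, 5], [6]].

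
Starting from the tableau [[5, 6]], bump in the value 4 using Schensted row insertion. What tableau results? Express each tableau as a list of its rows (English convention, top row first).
[[4, 6], [5]]

In row 1, 4 replaces 5 (the leftmost entry greater than 4); 5 is bumped to row 2. 5 starts a new row 2. The new tableau is [[4, 6], [5]].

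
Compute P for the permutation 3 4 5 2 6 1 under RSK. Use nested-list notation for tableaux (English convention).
Insert 3: appended to row 1. P = [[3]].
Insert 4: appended to row 1. P = [[3, 4]].
Insert 5: appended to row 1. P = [[3, 4, 5]].
Insert 2: 2 bumps 3 from row 1; 3 starts row 2. P = [[2, 4, 5], [3]].
Insert 6: appended to row 1. P = [[2, 4, 5, 6], [3]].
Insert 1: 1 bumps 2 from row 1; 2 bumps 3 from row 2; 3 starts row 3. P = [[1, 4, 5, 6], [2], [3]].

So P = [[1, 4, 5, 6], [2], [3]].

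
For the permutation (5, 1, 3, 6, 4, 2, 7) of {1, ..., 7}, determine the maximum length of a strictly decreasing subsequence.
3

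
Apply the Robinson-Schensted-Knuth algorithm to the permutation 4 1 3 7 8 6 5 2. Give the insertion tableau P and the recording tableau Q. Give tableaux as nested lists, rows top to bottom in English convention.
P = [[1, 2, 5, 8], [3, 6], [4], [7]], Q = [[1, 3, 4, 5], [2, 6], [7], [8]]

Insert each entry of the permutation into P by Schensted row insertion, recording in Q the position of each new cell.

Insert 4: appended to row 1. P = [[4]].
Insert 1: 1 bumps 4 from row 1; 4 starts row 2. P = [[1], [4]].
Insert 3: appended to row 1. P = [[1, 3], [4]].
Insert 7: appended to row 1. P = [[1, 3, 7], [4]].
Insert 8: appended to row 1. P = [[1, 3, 7, 8], [4]].
Insert 6: 6 bumps 7 from row 1; 7 appends to row 2. P = [[1, 3, 6, 8], [4, 7]].
Insert 5: 5 bumps 6 from row 1; 6 bumps 7 from row 2; 7 starts row 3. P = [[1, 3, 5, 8], [4, 6], [7]].
Insert 2: 2 bumps 3 from row 1; 3 bumps 4 from row 2; 4 bumps 7 from row 3; 7 starts row 4. P = [[1, 2, 5, 8], [3, 6], [4], [7]].

So P = [[1, 2, 5, 8], [3, 6], [4], [7]], Q = [[1, 3, 4, 5], [2, 6], [7], [8]].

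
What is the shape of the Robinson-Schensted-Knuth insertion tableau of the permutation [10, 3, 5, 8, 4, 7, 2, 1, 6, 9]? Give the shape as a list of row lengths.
[4, 2, 2, 1, 1]

Row-insert each entry into an empty tableau.

After inserting 10: P = [[10]].
After inserting 3: P = [[3], [10]].
After inserting 5: P = [[3, 5], [10]].
After inserting 8: P = [[3, 5, 8], [10]].
After inserting 4: P = [[3, 4, 8], [5], [10]].
After inserting 7: P = [[3, 4, 7], [5, 8], [10]].
After inserting 2: P = [[2, 4, 7], [3, 8], [5], [10]].
After inserting 1: P = [[1, 4, 7], [2, 8], [3], [5], [10]].
After inserting 6: P = [[1, 4, 6], [2, 7], [3, 8], [5], [10]].
After inserting 9: P = [[1, 4, 6, 9], [2, 7], [3, 8], [5], [10]].

The final insertion tableau P = [[1, 4, 6, 9], [2, 7], [3, 8], [5], [10]] has shape [4, 2, 2, 1, 1].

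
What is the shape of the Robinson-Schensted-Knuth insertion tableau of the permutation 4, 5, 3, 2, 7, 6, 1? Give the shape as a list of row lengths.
Row-insert each entry into an empty tableau.

After inserting 4: P = [[4]].
After inserting 5: P = [[4, 5]].
After inserting 3: P = [[3, 5], [4]].
After inserting 2: P = [[2, 5], [3], [4]].
After inserting 7: P = [[2, 5, 7], [3], [4]].
After inserting 6: P = [[2, 5, 6], [3, 7], [4]].
After inserting 1: P = [[1, 5, 6], [2, 7], [3], [4]].

The final insertion tableau P = [[1, 5, 6], [2, 7], [3], [4]] has shape [3, 2, 1, 1].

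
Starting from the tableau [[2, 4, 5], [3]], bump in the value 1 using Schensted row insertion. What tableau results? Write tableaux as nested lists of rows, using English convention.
In row 1, 1 replaces 2 (the leftmost entry greater than 1); 2 is bumped to row 2. In row 2, 2 replaces 3 (the leftmost entry greater than 2); 3 is bumped to row 3. 3 starts a new row 3. The new tableau is [[1, 4, 5], [2], [3]].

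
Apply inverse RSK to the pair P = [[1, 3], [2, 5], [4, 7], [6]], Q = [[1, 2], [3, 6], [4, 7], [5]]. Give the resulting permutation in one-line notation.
6 7 4 2 1 5 3

Reverse RSK: for i = n, n-1, ..., 1, locate i in Q, remove the corresponding corner cell from P, and reverse-bump its entry up through P; the value ejected from row 1 is w(i).

So w = 6 7 4 2 1 5 3.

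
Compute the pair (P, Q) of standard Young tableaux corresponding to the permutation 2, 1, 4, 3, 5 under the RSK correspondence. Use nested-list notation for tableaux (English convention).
Insert each entry of the permutation into P by Schensted row insertion, recording in Q the position of each new cell.

Insert 2: appended to row 1. P = [[2]], Q = [[1]].
Insert 1: 1 bumps 2 from row 1; 2 starts row 2. P = [[1], [2]], Q = [[1], [2]].
Insert 4: appended to row 1. P = [[1, 4], [2]], Q = [[1, 3], [2]].
Insert 3: 3 bumps 4 from row 1; 4 appends to row 2. P = [[1, 3], [2, 4]], Q = [[1, 3], [2, 4]].
Insert 5: appended to row 1. P = [[1, 3, 5], [2, 4]], Q = [[1, 3, 5], [2, 4]].

So P = [[1, 3, 5], [2, 4]], Q = [[1, 3, 5], [2, 4]].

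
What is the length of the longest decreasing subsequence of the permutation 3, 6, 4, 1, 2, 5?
3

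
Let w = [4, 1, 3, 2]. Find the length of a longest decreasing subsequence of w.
3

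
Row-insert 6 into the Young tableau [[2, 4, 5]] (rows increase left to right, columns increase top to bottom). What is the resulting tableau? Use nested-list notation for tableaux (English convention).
[[2, 4, 5, 6]]

6 is larger than every entry of row 1, so it is appended to row 1. The new tableau is [[2, 4, 5, 6]].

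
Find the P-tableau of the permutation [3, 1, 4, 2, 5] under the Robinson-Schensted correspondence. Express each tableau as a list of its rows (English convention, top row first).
P = [[1, 2, 5], [3, 4]]

Insert 3: appended to row 1. P = [[3]].
Insert 1: 1 bumps 3 from row 1; 3 starts row 2. P = [[1], [3]].
Insert 4: appended to row 1. P = [[1, 4], [3]].
Insert 2: 2 bumps 4 from row 1; 4 appends to row 2. P = [[1, 2], [3, 4]].
Insert 5: appended to row 1. P = [[1, 2, 5], [3, 4]].

So P = [[1, 2, 5], [3, 4]].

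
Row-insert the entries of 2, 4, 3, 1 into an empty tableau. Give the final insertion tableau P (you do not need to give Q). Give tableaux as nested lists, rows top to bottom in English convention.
P = [[1, 3], [2], [4]]

Insert 2: appended to row 1. P = [[2]].
Insert 4: appended to row 1. P = [[2, 4]].
Insert 3: 3 bumps 4 from row 1; 4 starts row 2. P = [[2, 3], [4]].
Insert 1: 1 bumps 2 from row 1; 2 bumps 4 from row 2; 4 starts row 3. P = [[1, 3], [2], [4]].

So P = [[1, 3], [2], [4]].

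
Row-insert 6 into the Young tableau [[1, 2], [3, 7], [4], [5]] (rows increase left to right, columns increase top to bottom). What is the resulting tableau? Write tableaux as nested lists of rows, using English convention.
6 is larger than every entry of row 1, so it is appended to row 1. The new tableau is [[1, 2, 6], [3, 7], [4], [5]].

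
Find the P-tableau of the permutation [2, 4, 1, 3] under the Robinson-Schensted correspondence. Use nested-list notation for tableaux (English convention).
P = [[1, 3], [2, 4]]

Insert 2: appended to row 1. P = [[2]].
Insert 4: appended to row 1. P = [[2, 4]].
Insert 1: 1 bumps 2 from row 1; 2 starts row 2. P = [[1, 4], [2]].
Insert 3: 3 bumps 4 from row 1; 4 appends to row 2. P = [[1, 3], [2, 4]].

So P = [[1, 3], [2, 4]].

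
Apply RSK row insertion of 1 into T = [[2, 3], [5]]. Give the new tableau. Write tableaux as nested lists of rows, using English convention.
In row 1, 1 replaces 2 (the leftmost entry greater than 1); 2 is bumped to row 2. In row 2, 2 replaces 5 (the leftmost entry greater than 2); 5 is bumped to row 3. 5 starts a new row 3. The new tableau is [[1, 3], [2], [5]].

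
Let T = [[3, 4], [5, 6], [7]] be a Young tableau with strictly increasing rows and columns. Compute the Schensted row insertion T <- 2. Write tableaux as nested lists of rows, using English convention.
In row 1, 2 replaces 3 (the leftmost entry greater than 2); 3 is bumped to row 2. In row 2, 3 replaces 5 (the leftmost entry greater than 3); 5 is bumped to row 3. In row 3, 5 replaces 7 (the leftmost entry greater than 5); 7 is bumped to row 4. 7 starts a new row 4. The new tableau is [[2, 4], [3, 6], [5], [7]].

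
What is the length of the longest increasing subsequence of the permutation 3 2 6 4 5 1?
3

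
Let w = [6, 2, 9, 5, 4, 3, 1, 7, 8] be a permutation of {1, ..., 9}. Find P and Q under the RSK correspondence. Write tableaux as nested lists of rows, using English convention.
Insert each entry of the permutation into P by Schensted row insertion, recording in Q the position of each new cell.

Insert 6: appended to row 1. P = [[6]].
Insert 2: 2 bumps 6 from row 1; 6 starts row 2. P = [[2], [6]].
Insert 9: appended to row 1. P = [[2, 9], [6]].
Insert 5: 5 bumps 9 from row 1; 9 appends to row 2. P = [[2, 5], [6, 9]].
Insert 4: 4 bumps 5 from row 1; 5 bumps 6 from row 2; 6 starts row 3. P = [[2, 4], [5, 9], [6]].
Insert 3: 3 bumps 4 from row 1; 4 bumps 5 from row 2; 5 bumps 6 from row 3; 6 starts row 4. P = [[2, 3], [4, 9], [5], [6]].
Insert 1: 1 bumps 2 from row 1; 2 bumps 4 from row 2; 4 bumps 5 from row 3; 5 bumps 6 from row 4; 6 starts row 5. P = [[1, 3], [2, 9], [4], [5], [6]].
Insert 7: appended to row 1. P = [[1, 3, 7], [2, 9], [4], [5], [6]].
Insert 8: appended to row 1. P = [[1, 3, 7, 8], [2, 9], [4], [5], [6]].

So P = [[1, 3, 7, 8], [2, 9], [4], [5], [6]], Q = [[1, 3, 8, 9], [2, 4], [5], [6], [7]].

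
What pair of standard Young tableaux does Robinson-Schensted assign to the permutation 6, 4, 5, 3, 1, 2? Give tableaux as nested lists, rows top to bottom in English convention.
P = [[1, 2], [3, 5], [4], [6]], Q = [[1, 3], [2, 6], [4], [5]]

Insert each entry of the permutation into P by Schensted row insertion, recording in Q the position of each new cell.

Insert 6: appended to row 1. P = [[6]].
Insert 4: 4 bumps 6 from row 1; 6 starts row 2. P = [[4], [6]].
Insert 5: appended to row 1. P = [[4, 5], [6]].
Insert 3: 3 bumps 4 from row 1; 4 bumps 6 from row 2; 6 starts row 3. P = [[3, 5], [4], [6]].
Insert 1: 1 bumps 3 from row 1; 3 bumps 4 from row 2; 4 bumps 6 from row 3; 6 starts row 4. P = [[1, 5], [3], [4], [6]].
Insert 2: 2 bumps 5 from row 1; 5 appends to row 2. P = [[1, 2], [3, 5], [4], [6]].

So P = [[1, 2], [3, 5], [4], [6]], Q = [[1, 3], [2, 6], [4], [5]].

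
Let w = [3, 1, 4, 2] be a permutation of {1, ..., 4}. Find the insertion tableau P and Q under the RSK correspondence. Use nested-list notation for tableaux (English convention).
Insert each entry of the permutation into P by Schensted row insertion, recording in Q the position of each new cell.

Insert 3: appended to row 1. P = [[3]], Q = [[1]].
Insert 1: 1 bumps 3 from row 1; 3 starts row 2. P = [[1], [3]], Q = [[1], [2]].
Insert 4: appended to row 1. P = [[1, 4], [3]], Q = [[1, 3], [2]].
Insert 2: 2 bumps 4 from row 1; 4 appends to row 2. P = [[1, 2], [3, 4]], Q = [[1, 3], [2, 4]].

So P = [[1, 2], [3, 4]], Q = [[1, 3], [2, 4]].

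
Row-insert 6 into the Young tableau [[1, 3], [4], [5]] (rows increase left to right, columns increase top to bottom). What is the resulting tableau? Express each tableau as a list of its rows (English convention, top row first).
[[1, 3, 6], [4], [5]]

6 is larger than every entry of row 1, so it is appended to row 1. The new tableau is [[1, 3, 6], [4], [5]].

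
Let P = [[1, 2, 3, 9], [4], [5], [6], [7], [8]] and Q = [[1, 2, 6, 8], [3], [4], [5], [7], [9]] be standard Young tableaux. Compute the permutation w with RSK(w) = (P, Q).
1 8 7 6 2 5 4 9 3

Reverse RSK: for i = n, n-1, ..., 1, locate i in Q, remove the corresponding corner cell from P, and reverse-bump its entry up through P; the value ejected from row 1 is w(i).

So w = 1 8 7 6 2 5 4 9 3.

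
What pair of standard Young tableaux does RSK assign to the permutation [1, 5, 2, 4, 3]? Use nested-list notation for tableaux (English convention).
P = [[1, 2, 3], [4], [5]], Q = [[1, 2, 4], [3], [5]]

Insert each entry of the permutation into P by Schensted row insertion, recording in Q the position of each new cell.

After inserting 1: P = [[1]].
After inserting 5: P = [[1, 5]].
After inserting 2: P = [[1, 2], [5]].
After inserting 4: P = [[1, 2, 4], [5]].
After inserting 3: P = [[1, 2, 3], [4], [5]].

So P = [[1, 2, 3], [4], [5]], Q = [[1, 2, 4], [3], [5]].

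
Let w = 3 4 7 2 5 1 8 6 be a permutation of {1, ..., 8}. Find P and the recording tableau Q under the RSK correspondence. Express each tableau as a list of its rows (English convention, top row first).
Insert each entry of the permutation into P by Schensted row insertion, recording in Q the position of each new cell.

Insert 3: appended to row 1. P = [[3]].
Insert 4: appended to row 1. P = [[3, 4]].
Insert 7: appended to row 1. P = [[3, 4, 7]].
Insert 2: 2 bumps 3 from row 1; 3 starts row 2. P = [[2, 4, 7], [3]].
Insert 5: 5 bumps 7 from row 1; 7 appends to row 2. P = [[2, 4, 5], [3, 7]].
Insert 1: 1 bumps 2 from row 1; 2 bumps 3 from row 2; 3 starts row 3. P = [[1, 4, 5], [2, 7], [3]].
Insert 8: appended to row 1. P = [[1, 4, 5, 8], [2, 7], [3]].
Insert 6: 6 bumps 8 from row 1; 8 appends to row 2. P = [[1, 4, 5, 6], [2, 7, 8], [3]].

So P = [[1, 4, 5, 6], [2, 7, 8], [3]], Q = [[1, 2, 3, 7], [4, 5, 8], [6]].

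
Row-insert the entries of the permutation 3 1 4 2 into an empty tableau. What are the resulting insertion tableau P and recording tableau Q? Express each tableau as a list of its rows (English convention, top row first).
P = [[1, 2], [3, 4]], Q = [[1, 3], [2, 4]]

Insert each entry of the permutation into P by Schensted row insertion, recording in Q the position of each new cell.

After inserting 3: P = [[3]].
After inserting 1: P = [[1], [3]].
After inserting 4: P = [[1, 4], [3]].
After inserting 2: P = [[1, 2], [3, 4]].

So P = [[1, 2], [3, 4]], Q = [[1, 3], [2, 4]].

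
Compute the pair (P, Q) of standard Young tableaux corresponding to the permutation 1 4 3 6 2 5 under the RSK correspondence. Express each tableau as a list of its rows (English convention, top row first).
P = [[1, 2, 5], [3, 6], [4]], Q = [[1, 2, 4], [3, 6], [5]]

Insert each entry of the permutation into P by Schensted row insertion, recording in Q the position of each new cell.

Insert 1: appended to row 1. P = [[1]].
Insert 4: appended to row 1. P = [[1, 4]].
Insert 3: 3 bumps 4 from row 1; 4 starts row 2. P = [[1, 3], [4]].
Insert 6: appended to row 1. P = [[1, 3, 6], [4]].
Insert 2: 2 bumps 3 from row 1; 3 bumps 4 from row 2; 4 starts row 3. P = [[1, 2, 6], [3], [4]].
Insert 5: 5 bumps 6 from row 1; 6 appends to row 2. P = [[1, 2, 5], [3, 6], [4]].

So P = [[1, 2, 5], [3, 6], [4]], Q = [[1, 2, 4], [3, 6], [5]].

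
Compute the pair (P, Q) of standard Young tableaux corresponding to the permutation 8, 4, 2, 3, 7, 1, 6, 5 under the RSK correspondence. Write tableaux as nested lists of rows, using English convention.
P = [[1, 3, 5], [2, 6], [4, 7], [8]], Q = [[1, 4, 5], [2, 7], [3, 8], [6]]

Insert each entry of the permutation into P by Schensted row insertion, recording in Q the position of each new cell.

After inserting 8: P = [[8]].
After inserting 4: P = [[4], [8]].
After inserting 2: P = [[2], [4], [8]].
After inserting 3: P = [[2, 3], [4], [8]].
After inserting 7: P = [[2, 3, 7], [4], [8]].
After inserting 1: P = [[1, 3, 7], [2], [4], [8]].
After inserting 6: P = [[1, 3, 6], [2, 7], [4], [8]].
After inserting 5: P = [[1, 3, 5], [2, 6], [4, 7], [8]].

So P = [[1, 3, 5], [2, 6], [4, 7], [8]], Q = [[1, 4, 5], [2, 7], [3, 8], [6]].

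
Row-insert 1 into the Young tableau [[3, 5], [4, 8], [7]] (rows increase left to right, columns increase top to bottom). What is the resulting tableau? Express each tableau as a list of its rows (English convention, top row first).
In row 1, 1 replaces 3 (the leftmost entry greater than 1); 3 is bumped to row 2. In row 2, 3 replaces 4 (the leftmost entry greater than 3); 4 is bumped to row 3. In row 3, 4 replaces 7 (the leftmost entry greater than 4); 7 is bumped to row 4. 7 starts a new row 4. The new tableau is [[1, 5], [3, 8], [4], [7]].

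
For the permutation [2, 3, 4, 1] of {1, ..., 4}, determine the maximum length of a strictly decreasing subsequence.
2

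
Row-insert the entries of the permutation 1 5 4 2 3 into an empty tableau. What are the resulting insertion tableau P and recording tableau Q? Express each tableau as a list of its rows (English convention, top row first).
Insert each entry of the permutation into P by Schensted row insertion, recording in Q the position of each new cell.

Insert 1: appended to row 1. P = [[1]], Q = [[1]].
Insert 5: appended to row 1. P = [[1, 5]], Q = [[1, 2]].
Insert 4: 4 bumps 5 from row 1; 5 starts row 2. P = [[1, 4], [5]], Q = [[1, 2], [3]].
Insert 2: 2 bumps 4 from row 1; 4 bumps 5 from row 2; 5 starts row 3. P = [[1, 2], [4], [5]], Q = [[1, 2], [3], [4]].
Insert 3: appended to row 1. P = [[1, 2, 3], [4], [5]], Q = [[1, 2, 5], [3], [4]].

So P = [[1, 2, 3], [4], [5]], Q = [[1, 2, 5], [3], [4]].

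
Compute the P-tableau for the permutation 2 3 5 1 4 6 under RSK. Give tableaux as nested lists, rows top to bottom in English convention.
P = [[1, 3, 4, 6], [2, 5]]

Insert 2: appended to row 1. P = [[2]].
Insert 3: appended to row 1. P = [[2, 3]].
Insert 5: appended to row 1. P = [[2, 3, 5]].
Insert 1: 1 bumps 2 from row 1; 2 starts row 2. P = [[1, 3, 5], [2]].
Insert 4: 4 bumps 5 from row 1; 5 appends to row 2. P = [[1, 3, 4], [2, 5]].
Insert 6: appended to row 1. P = [[1, 3, 4, 6], [2, 5]].

So P = [[1, 3, 4, 6], [2, 5]].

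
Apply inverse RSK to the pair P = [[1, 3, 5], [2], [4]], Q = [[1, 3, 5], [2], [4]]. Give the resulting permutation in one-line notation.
4 2 3 1 5

Reverse the RSK construction: for i from n down to 1, find the cell of Q containing i, remove the entry at that cell from P, and reverse-bump it up through P; the value ejected from row 1 is w(i).

Step i=5: Q has 5 at row 1, column 3; remove that cell from P, ejecting 5. So w(5) = 5. P is now [[1, 3], [2], [4]].
Step i=4: Q has 4 at row 3, column 1; remove 4 from row 3 of P and reverse-bump: 4 enters row 2 and ejects 2; 2 enters row 1 and ejects 1. So w(4) = 1. P is now [[2, 3], [4]].
Step i=3: Q has 3 at row 1, column 2; remove that cell from P, ejecting 3. So w(3) = 3. P is now [[2], [4]].
Step i=2: Q has 2 at row 2, column 1; remove 4 from row 2 of P and reverse-bump: 4 enters row 1 and ejects 2. So w(2) = 2. P is now [[4]].
Step i=1: Q has 1 at row 1, column 1; remove that cell from P, ejecting 4. So w(1) = 4. P is now [].

So w = 4 2 3 1 5.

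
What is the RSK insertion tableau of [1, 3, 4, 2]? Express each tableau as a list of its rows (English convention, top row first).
P = [[1, 2, 4], [3]]

Insert 1: appended to row 1. P = [[1]].
Insert 3: appended to row 1. P = [[1, 3]].
Insert 4: appended to row 1. P = [[1, 3, 4]].
Insert 2: 2 bumps 3 from row 1; 3 starts row 2. P = [[1, 2, 4], [3]].

So P = [[1, 2, 4], [3]].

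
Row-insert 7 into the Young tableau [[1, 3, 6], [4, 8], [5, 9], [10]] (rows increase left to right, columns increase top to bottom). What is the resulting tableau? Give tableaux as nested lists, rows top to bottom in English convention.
[[1, 3, 6, 7], [4, 8], [5, 9], [10]]

7 is larger than every entry of row 1, so it is appended to row 1. The new tableau is [[1, 3, 6, 7], [4, 8], [5, 9], [10]].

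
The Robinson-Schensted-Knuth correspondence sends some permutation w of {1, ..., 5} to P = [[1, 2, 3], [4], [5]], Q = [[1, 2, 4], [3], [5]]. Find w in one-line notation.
Reverse the RSK construction: for i from n down to 1, find the cell of Q containing i, remove the entry at that cell from P, and reverse-bump it up through P; the value ejected from row 1 is w(i).

Step i=5: Q has 5 at row 3, column 1; remove 5 from row 3 of P and reverse-bump: 5 enters row 2 and ejects 4; 4 enters row 1 and ejects 3. So w(5) = 3. P is now [[1, 2, 4], [5]].
Step i=4: Q has 4 at row 1, column 3; remove that cell from P, ejecting 4. So w(4) = 4. P is now [[1, 2], [5]].
Step i=3: Q has 3 at row 2, column 1; remove 5 from row 2 of P and reverse-bump: 5 enters row 1 and ejects 2. So w(3) = 2. P is now [[1, 5]].
Step i=2: Q has 2 at row 1, column 2; remove that cell from P, ejecting 5. So w(2) = 5. P is now [[1]].
Step i=1: Q has 1 at row 1, column 1; remove that cell from P, ejecting 1. So w(1) = 1. P is now [].

So w = 1 5 2 4 3.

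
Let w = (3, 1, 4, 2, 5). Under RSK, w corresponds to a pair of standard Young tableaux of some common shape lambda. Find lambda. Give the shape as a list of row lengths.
[3, 2]

RSK row insertion gives P = [[1, 2, 5], [3, 4]], which has shape [3, 2].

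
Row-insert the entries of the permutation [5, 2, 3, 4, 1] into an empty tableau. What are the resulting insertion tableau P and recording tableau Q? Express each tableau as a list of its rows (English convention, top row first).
P = [[1, 3, 4], [2], [5]], Q = [[1, 3, 4], [2], [5]]

Insert each entry of the permutation into P by Schensted row insertion, recording in Q the position of each new cell.

After inserting 5: P = [[5]].
After inserting 2: P = [[2], [5]].
After inserting 3: P = [[2, 3], [5]].
After inserting 4: P = [[2, 3, 4], [5]].
After inserting 1: P = [[1, 3, 4], [2], [5]].

So P = [[1, 3, 4], [2], [5]], Q = [[1, 3, 4], [2], [5]].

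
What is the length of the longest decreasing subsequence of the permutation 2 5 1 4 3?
3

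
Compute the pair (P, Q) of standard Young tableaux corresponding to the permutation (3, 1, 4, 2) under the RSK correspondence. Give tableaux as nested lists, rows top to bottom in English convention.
P = [[1, 2], [3, 4]], Q = [[1, 3], [2, 4]]

Insert each entry of the permutation into P by Schensted row insertion, recording in Q the position of each new cell.

Insert 3: appended to row 1. P = [[3]], Q = [[1]].
Insert 1: 1 bumps 3 from row 1; 3 starts row 2. P = [[1], [3]], Q = [[1], [2]].
Insert 4: appended to row 1. P = [[1, 4], [3]], Q = [[1, 3], [2]].
Insert 2: 2 bumps 4 from row 1; 4 appends to row 2. P = [[1, 2], [3, 4]], Q = [[1, 3], [2, 4]].

So P = [[1, 2], [3, 4]], Q = [[1, 3], [2, 4]].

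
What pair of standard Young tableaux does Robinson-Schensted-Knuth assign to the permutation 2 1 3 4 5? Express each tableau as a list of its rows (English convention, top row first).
Insert each entry of the permutation into P by Schensted row insertion, recording in Q the position of each new cell.

Insert 2: appended to row 1. P = [[2]].
Insert 1: 1 bumps 2 from row 1; 2 starts row 2. P = [[1], [2]].
Insert 3: appended to row 1. P = [[1, 3], [2]].
Insert 4: appended to row 1. P = [[1, 3, 4], [2]].
Insert 5: appended to row 1. P = [[1, 3, 4, 5], [2]].

So P = [[1, 3, 4, 5], [2]], Q = [[1, 3, 4, 5], [2]].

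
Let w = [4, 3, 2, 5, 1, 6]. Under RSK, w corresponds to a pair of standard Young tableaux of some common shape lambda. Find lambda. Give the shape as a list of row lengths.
Row-insert each entry into an empty tableau.

After inserting 4: P = [[4]].
After inserting 3: P = [[3], [4]].
After inserting 2: P = [[2], [3], [4]].
After inserting 5: P = [[2, 5], [3], [4]].
After inserting 1: P = [[1, 5], [2], [3], [4]].
After inserting 6: P = [[1, 5, 6], [2], [3], [4]].

The final insertion tableau P = [[1, 5, 6], [2], [3], [4]] has shape [3, 1, 1, 1].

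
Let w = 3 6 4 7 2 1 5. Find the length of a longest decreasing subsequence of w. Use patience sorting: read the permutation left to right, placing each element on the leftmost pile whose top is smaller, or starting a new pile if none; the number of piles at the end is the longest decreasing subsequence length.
3: new pile. tops = [3]
6: onto pile 1 (replacing 3). tops = [6]
4: new pile. tops = [6, 4]
7: onto pile 1 (replacing 6). tops = [7, 4]
2: new pile. tops = [7, 4, 2]
1: new pile. tops = [7, 4, 2, 1]
5: onto pile 2 (replacing 4). tops = [7, 5, 2, 1]

4 piles, so the longest decreasing subsequence has length 4.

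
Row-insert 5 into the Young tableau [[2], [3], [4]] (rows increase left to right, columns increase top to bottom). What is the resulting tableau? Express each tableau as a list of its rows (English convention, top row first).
[[2, 5], [3], [4]]

5 is larger than every entry of row 1, so it is appended to row 1. The new tableau is [[2, 5], [3], [4]].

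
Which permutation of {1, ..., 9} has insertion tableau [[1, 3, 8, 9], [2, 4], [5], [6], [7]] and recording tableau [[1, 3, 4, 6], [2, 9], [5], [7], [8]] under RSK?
7 2 6 8 5 9 4 1 3

Reverse the RSK construction: for i from n down to 1, find the cell of Q containing i, remove the entry at that cell from P, and reverse-bump it up through P; the value ejected from row 1 is w(i).

Step i=9: Q has 9 at row 2, column 2; remove 4 from row 2 of P and reverse-bump: 4 enters row 1 and ejects 3. So w(9) = 3. P is now [[1, 4, 8, 9], [2], [5], [6], [7]].
Step i=8: Q has 8 at row 5, column 1; remove 7 from row 5 of P and reverse-bump: 7 enters row 4 and ejects 6; 6 enters row 3 and ejects 5; 5 enters row 2 and ejects 2; 2 enters row 1 and ejects 1. So w(8) = 1. P is now [[2, 4, 8, 9], [5], [6], [7]].
Step i=7: Q has 7 at row 4, column 1; remove 7 from row 4 of P and reverse-bump: 7 enters row 3 and ejects 6; 6 enters row 2 and ejects 5; 5 enters row 1 and ejects 4. So w(7) = 4. P is now [[2, 5, 8, 9], [6], [7]].
Step i=6: Q has 6 at row 1, column 4; remove that cell from P, ejecting 9. So w(6) = 9. P is now [[2, 5, 8], [6], [7]].
Step i=5: Q has 5 at row 3, column 1; remove 7 from row 3 of P and reverse-bump: 7 enters row 2 and ejects 6; 6 enters row 1 and ejects 5. So w(5) = 5. P is now [[2, 6, 8], [7]].
Step i=4: Q has 4 at row 1, column 3; remove that cell from P, ejecting 8. So w(4) = 8. P is now [[2, 6], [7]].
Step i=3: Q has 3 at row 1, column 2; remove that cell from P, ejecting 6. So w(3) = 6. P is now [[2], [7]].
Step i=2: Q has 2 at row 2, column 1; remove 7 from row 2 of P and reverse-bump: 7 enters row 1 and ejects 2. So w(2) = 2. P is now [[7]].
Step i=1: Q has 1 at row 1, column 1; remove that cell from P, ejecting 7. So w(1) = 7. P is now [].

So w = 7 2 6 8 5 9 4 1 3.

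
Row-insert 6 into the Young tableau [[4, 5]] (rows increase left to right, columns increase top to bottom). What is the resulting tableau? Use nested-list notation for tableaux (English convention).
[[4, 5, 6]]

6 is larger than every entry of row 1, so it is appended to row 1. The new tableau is [[4, 5, 6]].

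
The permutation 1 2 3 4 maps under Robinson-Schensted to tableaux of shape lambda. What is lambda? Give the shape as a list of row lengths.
Row-insert each entry into an empty tableau.

After inserting 1: P = [[1]].
After inserting 2: P = [[1, 2]].
After inserting 3: P = [[1, 2, 3]].
After inserting 4: P = [[1, 2, 3, 4]].

The final insertion tableau P = [[1, 2, 3, 4]] has shape [4].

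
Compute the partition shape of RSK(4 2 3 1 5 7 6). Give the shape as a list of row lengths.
[4, 2, 1]

Row-insert each entry into an empty tableau.

After inserting 4: P = [[4]].
After inserting 2: P = [[2], [4]].
After inserting 3: P = [[2, 3], [4]].
After inserting 1: P = [[1, 3], [2], [4]].
After inserting 5: P = [[1, 3, 5], [2], [4]].
After inserting 7: P = [[1, 3, 5, 7], [2], [4]].
After inserting 6: P = [[1, 3, 5, 6], [2, 7], [4]].

The final insertion tableau P = [[1, 3, 5, 6], [2, 7], [4]] has shape [4, 2, 1].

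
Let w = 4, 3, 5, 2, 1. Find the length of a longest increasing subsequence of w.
2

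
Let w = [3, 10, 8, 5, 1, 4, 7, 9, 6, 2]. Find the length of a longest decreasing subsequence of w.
5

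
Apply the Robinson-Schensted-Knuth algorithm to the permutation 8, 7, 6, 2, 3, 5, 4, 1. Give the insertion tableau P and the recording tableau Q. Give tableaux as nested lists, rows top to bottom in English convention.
P = [[1, 3, 4], [2], [5], [6], [7], [8]], Q = [[1, 5, 6], [2], [3], [4], [7], [8]]

Insert each entry of the permutation into P by Schensted row insertion, recording in Q the position of each new cell.

Insert 8: appended to row 1. P = [[8]].
Insert 7: 7 bumps 8 from row 1; 8 starts row 2. P = [[7], [8]].
Insert 6: 6 bumps 7 from row 1; 7 bumps 8 from row 2; 8 starts row 3. P = [[6], [7], [8]].
Insert 2: 2 bumps 6 from row 1; 6 bumps 7 from row 2; 7 bumps 8 from row 3; 8 starts row 4. P = [[2], [6], [7], [8]].
Insert 3: appended to row 1. P = [[2, 3], [6], [7], [8]].
Insert 5: appended to row 1. P = [[2, 3, 5], [6], [7], [8]].
Insert 4: 4 bumps 5 from row 1; 5 bumps 6 from row 2; 6 bumps 7 from row 3; 7 bumps 8 from row 4; 8 starts row 5. P = [[2, 3, 4], [5], [6], [7], [8]].
Insert 1: 1 bumps 2 from row 1; 2 bumps 5 from row 2; 5 bumps 6 from row 3; 6 bumps 7 from row 4; 7 bumps 8 from row 5; 8 starts row 6. P = [[1, 3, 4], [2], [5], [6], [7], [8]].

So P = [[1, 3, 4], [2], [5], [6], [7], [8]], Q = [[1, 5, 6], [2], [3], [4], [7], [8]].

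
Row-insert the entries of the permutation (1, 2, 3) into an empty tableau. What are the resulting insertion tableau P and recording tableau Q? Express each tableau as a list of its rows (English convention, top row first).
P = [[1, 2, 3]], Q = [[1, 2, 3]]

Insert each entry of the permutation into P by Schensted row insertion, recording in Q the position of each new cell.

Insert 1: appended to row 1. P = [[1]], Q = [[1]].
Insert 2: appended to row 1. P = [[1, 2]], Q = [[1, 2]].
Insert 3: appended to row 1. P = [[1, 2, 3]], Q = [[1, 2, 3]].

So P = [[1, 2, 3]], Q = [[1, 2, 3]].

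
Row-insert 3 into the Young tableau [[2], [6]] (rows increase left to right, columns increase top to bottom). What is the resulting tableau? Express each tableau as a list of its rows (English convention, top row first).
[[2, 3], [6]]

3 is larger than every entry of row 1, so it is appended to row 1. The new tableau is [[2, 3], [6]].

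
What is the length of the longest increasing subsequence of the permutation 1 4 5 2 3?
3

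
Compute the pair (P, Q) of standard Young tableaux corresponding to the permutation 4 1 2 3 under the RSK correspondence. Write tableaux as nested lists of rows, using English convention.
Insert each entry of the permutation into P by Schensted row insertion, recording in Q the position of each new cell.

Insert 4: appended to row 1. P = [[4]].
Insert 1: 1 bumps 4 from row 1; 4 starts row 2. P = [[1], [4]].
Insert 2: appended to row 1. P = [[1, 2], [4]].
Insert 3: appended to row 1. P = [[1, 2, 3], [4]].

So P = [[1, 2, 3], [4]], Q = [[1, 3, 4], [2]].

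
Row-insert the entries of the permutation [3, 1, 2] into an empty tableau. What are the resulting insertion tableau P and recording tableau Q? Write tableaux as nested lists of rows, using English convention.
P = [[1, 2], [3]], Q = [[1, 3], [2]]

Insert each entry of the permutation into P by Schensted row insertion, recording in Q the position of each new cell.

Insert 3: appended to row 1. P = [[3]].
Insert 1: 1 bumps 3 from row 1; 3 starts row 2. P = [[1], [3]].
Insert 2: appended to row 1. P = [[1, 2], [3]].

So P = [[1, 2], [3]], Q = [[1, 3], [2]].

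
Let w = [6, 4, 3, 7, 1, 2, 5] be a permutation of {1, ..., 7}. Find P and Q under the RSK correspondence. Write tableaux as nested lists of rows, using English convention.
P = [[1, 2, 5], [3, 7], [4], [6]], Q = [[1, 4, 7], [2, 6], [3], [5]]

Insert each entry of the permutation into P by Schensted row insertion, recording in Q the position of each new cell.

Insert 6: appended to row 1. P = [[6]].
Insert 4: 4 bumps 6 from row 1; 6 starts row 2. P = [[4], [6]].
Insert 3: 3 bumps 4 from row 1; 4 bumps 6 from row 2; 6 starts row 3. P = [[3], [4], [6]].
Insert 7: appended to row 1. P = [[3, 7], [4], [6]].
Insert 1: 1 bumps 3 from row 1; 3 bumps 4 from row 2; 4 bumps 6 from row 3; 6 starts row 4. P = [[1, 7], [3], [4], [6]].
Insert 2: 2 bumps 7 from row 1; 7 appends to row 2. P = [[1, 2], [3, 7], [4], [6]].
Insert 5: appended to row 1. P = [[1, 2, 5], [3, 7], [4], [6]].

So P = [[1, 2, 5], [3, 7], [4], [6]], Q = [[1, 4, 7], [2, 6], [3], [5]].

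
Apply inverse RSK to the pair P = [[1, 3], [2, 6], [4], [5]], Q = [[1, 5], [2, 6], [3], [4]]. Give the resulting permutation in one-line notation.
5 4 2 1 6 3

Reverse the RSK construction: for i from n down to 1, find the cell of Q containing i, remove the entry at that cell from P, and reverse-bump it up through P; the value ejected from row 1 is w(i).

Step i=6: Q has 6 at row 2, column 2; remove 6 from row 2 of P and reverse-bump: 6 enters row 1 and ejects 3. So w(6) = 3. P is now [[1, 6], [2], [4], [5]].
Step i=5: Q has 5 at row 1, column 2; remove that cell from P, ejecting 6. So w(5) = 6. P is now [[1], [2], [4], [5]].
Step i=4: Q has 4 at row 4, column 1; remove 5 from row 4 of P and reverse-bump: 5 enters row 3 and ejects 4; 4 enters row 2 and ejects 2; 2 enters row 1 and ejects 1. So w(4) = 1. P is now [[2], [4], [5]].
Step i=3: Q has 3 at row 3, column 1; remove 5 from row 3 of P and reverse-bump: 5 enters row 2 and ejects 4; 4 enters row 1 and ejects 2. So w(3) = 2. P is now [[4], [5]].
Step i=2: Q has 2 at row 2, column 1; remove 5 from row 2 of P and reverse-bump: 5 enters row 1 and ejects 4. So w(2) = 4. P is now [[5]].
Step i=1: Q has 1 at row 1, column 1; remove that cell from P, ejecting 5. So w(1) = 5. P is now [].

So w = 5 4 2 1 6 3.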